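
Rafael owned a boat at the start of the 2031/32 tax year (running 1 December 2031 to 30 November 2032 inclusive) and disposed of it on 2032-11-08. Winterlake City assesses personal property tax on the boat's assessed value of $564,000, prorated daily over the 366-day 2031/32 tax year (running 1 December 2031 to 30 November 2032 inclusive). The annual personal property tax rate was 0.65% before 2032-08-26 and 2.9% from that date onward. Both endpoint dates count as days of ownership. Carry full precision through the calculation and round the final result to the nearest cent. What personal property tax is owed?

2031-12-01 to 2032-08-25: 269 days at 0.65% → $564,000 × 0.65% × 269/366 = $2,694.4098
2032-08-26 to 2032-11-08: 75 days at 2.9% → $564,000 × 2.9% × 75/366 = $3,351.6393
Total = $6,046.0492

$6,046.05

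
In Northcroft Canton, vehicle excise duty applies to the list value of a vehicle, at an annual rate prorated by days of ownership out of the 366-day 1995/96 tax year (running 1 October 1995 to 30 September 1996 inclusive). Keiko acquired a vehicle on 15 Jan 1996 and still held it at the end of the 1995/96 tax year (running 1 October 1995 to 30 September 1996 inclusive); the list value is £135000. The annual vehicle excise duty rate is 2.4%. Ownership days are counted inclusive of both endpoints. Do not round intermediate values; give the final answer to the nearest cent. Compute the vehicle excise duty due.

Days held (15 Jan – 30 Sep 1996): 260 out of 366
Tax = £135000 × 2.4% × 260/366 = £2301.6393

£2301.64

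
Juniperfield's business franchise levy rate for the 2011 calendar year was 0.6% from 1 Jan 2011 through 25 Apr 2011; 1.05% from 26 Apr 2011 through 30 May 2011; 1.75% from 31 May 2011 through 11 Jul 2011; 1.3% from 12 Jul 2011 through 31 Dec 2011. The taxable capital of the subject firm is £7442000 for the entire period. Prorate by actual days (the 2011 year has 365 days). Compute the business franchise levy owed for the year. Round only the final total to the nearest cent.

1 Jan – 25 Apr 2011: 115 days at 0.6% → £7442000 × 0.6% × 115/365 = £14068.4384
26 Apr – 30 May 2011: 35 days at 1.05% → £7442000 × 1.05% × 35/365 = £7492.9726
31 May – 11 Jul 2011: 42 days at 1.75% → £7442000 × 1.75% × 42/365 = £14985.9452
12 Jul – 31 Dec 2011: 173 days at 1.3% → £7442000 × 1.3% × 173/365 = £45854.9534
Total = £82402.3096

£82402.31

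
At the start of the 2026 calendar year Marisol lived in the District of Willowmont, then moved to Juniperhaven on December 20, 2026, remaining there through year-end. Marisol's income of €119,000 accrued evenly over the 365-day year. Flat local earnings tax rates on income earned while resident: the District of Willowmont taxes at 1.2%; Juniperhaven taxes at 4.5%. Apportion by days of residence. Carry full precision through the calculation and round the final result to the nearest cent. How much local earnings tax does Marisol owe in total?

The District of Willowmont, January 1 – December 19, 2026: 353 days → €119,000 × 1.2% × 353/365 = €1,381.0521
Juniperhaven, December 20 – December 31, 2026: 12 days → €119,000 × 4.5% × 12/365 = €176.0548
Total = €1,557.1068

€1,557.11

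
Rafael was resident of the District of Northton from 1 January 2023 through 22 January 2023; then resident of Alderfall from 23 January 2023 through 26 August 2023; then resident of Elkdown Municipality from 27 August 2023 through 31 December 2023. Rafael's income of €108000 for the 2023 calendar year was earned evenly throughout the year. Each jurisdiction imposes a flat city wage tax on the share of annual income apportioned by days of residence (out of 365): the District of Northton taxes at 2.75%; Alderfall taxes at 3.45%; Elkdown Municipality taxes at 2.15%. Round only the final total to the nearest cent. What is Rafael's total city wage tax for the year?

€3191.92

The District of Northton, 1 January – 22 January 2023: 22 days → €108000 × 2.75% × 22/365 = €179.0137
Alderfall, 23 January – 26 August 2023: 216 days → €108000 × 3.45% × 216/365 = €2204.9753
Elkdown Municipality, 27 August – 31 December 2023: 127 days → €108000 × 2.15% × 127/365 = €807.9288
Total = €3191.9178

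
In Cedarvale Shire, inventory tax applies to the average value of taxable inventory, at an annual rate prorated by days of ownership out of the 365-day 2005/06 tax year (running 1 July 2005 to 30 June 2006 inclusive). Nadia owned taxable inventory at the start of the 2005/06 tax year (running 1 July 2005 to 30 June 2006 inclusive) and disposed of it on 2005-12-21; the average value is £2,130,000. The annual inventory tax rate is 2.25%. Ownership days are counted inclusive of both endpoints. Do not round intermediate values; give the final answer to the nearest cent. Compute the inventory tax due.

£22,846.44

Days held (2005-07-01 to 2005-12-21): 174 out of 365
Tax = £2,130,000 × 2.25% × 174/365 = £22,846.4384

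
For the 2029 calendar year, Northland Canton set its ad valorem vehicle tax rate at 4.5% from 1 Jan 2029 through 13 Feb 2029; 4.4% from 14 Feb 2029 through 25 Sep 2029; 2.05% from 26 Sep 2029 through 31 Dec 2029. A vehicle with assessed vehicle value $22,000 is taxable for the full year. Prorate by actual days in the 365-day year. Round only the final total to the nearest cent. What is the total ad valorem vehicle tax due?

$833.26

1 Jan – 13 Feb 2029: 44 days at 4.5% → $22,000 × 4.5% × 44/365 = $119.3425
14 Feb – 25 Sep 2029: 224 days at 4.4% → $22,000 × 4.4% × 224/365 = $594.0603
26 Sep – 31 Dec 2029: 97 days at 2.05% → $22,000 × 2.05% × 97/365 = $119.8548
Total = $833.2575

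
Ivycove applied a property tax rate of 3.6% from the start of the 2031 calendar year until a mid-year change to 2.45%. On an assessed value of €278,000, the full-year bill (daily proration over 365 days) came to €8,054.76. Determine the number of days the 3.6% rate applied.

Let d = days at the first rate; then 365 − d days at the second rate.
€278,000 × [3.6%·d + 2.45%·(365−d)] / 365 = €8,054.76
Solving gives d = 142, so the new rate took effect on 23 May 2031.

142 days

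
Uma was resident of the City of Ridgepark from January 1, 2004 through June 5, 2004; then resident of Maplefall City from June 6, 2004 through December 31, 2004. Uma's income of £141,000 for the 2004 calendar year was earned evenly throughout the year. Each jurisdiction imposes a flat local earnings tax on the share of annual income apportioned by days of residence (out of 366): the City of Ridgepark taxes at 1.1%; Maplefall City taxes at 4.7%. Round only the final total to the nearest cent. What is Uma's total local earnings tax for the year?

The City of Ridgepark, January 1 – June 5, 2004: 157 days → £141,000 × 1.1% × 157/366 = £665.3197
Maplefall City, June 6 – December 31, 2004: 209 days → £141,000 × 4.7% × 209/366 = £3,784.2705
Total = £4,449.5902

£4,449.59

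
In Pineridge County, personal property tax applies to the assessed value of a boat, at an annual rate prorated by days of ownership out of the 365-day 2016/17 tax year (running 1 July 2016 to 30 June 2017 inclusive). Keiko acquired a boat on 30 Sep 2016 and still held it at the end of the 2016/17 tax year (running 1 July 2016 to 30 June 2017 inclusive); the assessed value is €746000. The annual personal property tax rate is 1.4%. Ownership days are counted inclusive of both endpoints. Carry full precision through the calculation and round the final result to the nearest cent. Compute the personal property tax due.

Days held (30 Sep 2016 – 30 Jun 2017): 274 out of 365
Tax = €746000 × 1.4% × 274/365 = €7840.1534

€7840.15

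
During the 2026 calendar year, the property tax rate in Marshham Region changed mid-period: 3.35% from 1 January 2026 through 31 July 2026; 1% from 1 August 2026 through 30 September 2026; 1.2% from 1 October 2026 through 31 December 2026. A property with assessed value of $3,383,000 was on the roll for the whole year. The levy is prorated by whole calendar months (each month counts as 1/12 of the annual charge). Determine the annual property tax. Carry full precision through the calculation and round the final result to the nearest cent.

1 January – 31 July 2026: 7 months at 3.35% → $3,383,000 × 3.35% × 7/12 = $66,109.4583
1 August – 30 September 2026: 2 months at 1% → $3,383,000 × 1% × 2/12 = $5,638.3333
1 October – 31 December 2026: 3 months at 1.2% → $3,383,000 × 1.2% × 3/12 = $10,149.0000
Total = $81,896.7917

$81,896.79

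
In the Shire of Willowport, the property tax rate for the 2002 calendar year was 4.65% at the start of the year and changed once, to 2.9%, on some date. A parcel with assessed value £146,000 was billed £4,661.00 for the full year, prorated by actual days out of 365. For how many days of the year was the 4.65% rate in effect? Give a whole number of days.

61 days

Let d = days at the first rate; then 365 − d days at the second rate.
£146,000 × [4.65%·d + 2.9%·(365−d)] / 365 = £4,661.00
Solving gives d = 61, so the new rate took effect on 3 March 2002.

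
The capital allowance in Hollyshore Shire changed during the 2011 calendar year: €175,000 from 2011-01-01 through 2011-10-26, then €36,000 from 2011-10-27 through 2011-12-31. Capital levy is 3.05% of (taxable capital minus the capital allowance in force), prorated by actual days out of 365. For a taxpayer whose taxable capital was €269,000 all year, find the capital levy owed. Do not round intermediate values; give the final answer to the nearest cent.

€3,633.59

2011-01-01 to 2011-10-26: 299 days, exemption €175,000 → (€269,000 − €175,000) × 3.05% × 299/365 = €2,348.5836
2011-10-27 to 2011-12-31: 66 days, exemption €36,000 → (€269,000 − €36,000) × 3.05% × 66/365 = €1,285.0110
Total = €3,633.5945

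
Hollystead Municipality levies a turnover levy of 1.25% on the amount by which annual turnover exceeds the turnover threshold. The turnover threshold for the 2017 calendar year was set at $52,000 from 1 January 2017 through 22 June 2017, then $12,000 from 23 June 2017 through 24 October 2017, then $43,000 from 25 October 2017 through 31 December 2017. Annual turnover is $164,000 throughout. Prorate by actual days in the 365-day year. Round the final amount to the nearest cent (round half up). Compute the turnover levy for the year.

1 January – 22 June 2017: 173 days, exemption $52,000 → ($164,000 − $52,000) × 1.25% × 173/365 = $663.5616
23 June – 24 October 2017: 124 days, exemption $12,000 → ($164,000 − $12,000) × 1.25% × 124/365 = $645.4795
25 October – 31 December 2017: 68 days, exemption $43,000 → ($164,000 − $43,000) × 1.25% × 68/365 = $281.7808
Total = $1,590.8219

$1,590.82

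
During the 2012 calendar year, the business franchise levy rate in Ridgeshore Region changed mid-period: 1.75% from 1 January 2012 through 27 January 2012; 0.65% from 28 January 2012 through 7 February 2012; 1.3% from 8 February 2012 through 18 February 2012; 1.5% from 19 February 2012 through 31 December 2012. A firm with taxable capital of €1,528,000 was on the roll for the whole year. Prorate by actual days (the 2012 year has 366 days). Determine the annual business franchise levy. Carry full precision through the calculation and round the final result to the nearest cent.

1 January – 27 January 2012: 27 days at 1.75% → €1,528,000 × 1.75% × 27/366 = €1,972.6230
28 January – 7 February 2012: 11 days at 0.65% → €1,528,000 × 0.65% × 11/366 = €298.5027
8 February – 18 February 2012: 11 days at 1.3% → €1,528,000 × 1.3% × 11/366 = €597.0055
19 February – 31 December 2012: 317 days at 1.5% → €1,528,000 × 1.5% × 317/366 = €19,851.4754
Total = €22,719.6066

€22,719.61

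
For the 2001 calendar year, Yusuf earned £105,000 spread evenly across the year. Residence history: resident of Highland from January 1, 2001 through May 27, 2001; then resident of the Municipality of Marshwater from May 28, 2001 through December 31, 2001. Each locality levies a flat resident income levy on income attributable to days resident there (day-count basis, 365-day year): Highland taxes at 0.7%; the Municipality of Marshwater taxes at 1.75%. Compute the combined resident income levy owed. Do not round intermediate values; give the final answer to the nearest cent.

£1,393.48

Highland, January 1 – May 27, 2001: 147 days → £105,000 × 0.7% × 147/365 = £296.0137
The Municipality of Marshwater, May 28 – December 31, 2001: 218 days → £105,000 × 1.75% × 218/365 = £1,097.4658
Total = £1,393.4795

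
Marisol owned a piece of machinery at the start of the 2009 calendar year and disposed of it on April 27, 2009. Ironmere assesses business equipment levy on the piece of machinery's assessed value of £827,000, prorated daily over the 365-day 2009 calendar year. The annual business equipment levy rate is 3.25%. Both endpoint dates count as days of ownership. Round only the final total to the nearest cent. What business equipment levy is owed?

Days held (January 1 – April 27, 2009): 117 out of 365
Tax = £827,000 × 3.25% × 117/365 = £8,615.5274

£8,615.53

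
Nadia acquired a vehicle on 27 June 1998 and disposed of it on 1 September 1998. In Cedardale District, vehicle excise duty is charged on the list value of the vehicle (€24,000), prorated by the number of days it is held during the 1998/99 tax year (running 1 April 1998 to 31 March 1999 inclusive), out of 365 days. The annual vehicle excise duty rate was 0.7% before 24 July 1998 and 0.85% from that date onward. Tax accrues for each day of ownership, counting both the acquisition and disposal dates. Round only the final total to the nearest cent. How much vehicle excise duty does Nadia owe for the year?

€34.78

27 June – 23 July 1998: 27 days at 0.7% → €24,000 × 0.7% × 27/365 = €12.4274
24 July – 1 September 1998: 40 days at 0.85% → €24,000 × 0.85% × 40/365 = €22.3562
Total = €34.7836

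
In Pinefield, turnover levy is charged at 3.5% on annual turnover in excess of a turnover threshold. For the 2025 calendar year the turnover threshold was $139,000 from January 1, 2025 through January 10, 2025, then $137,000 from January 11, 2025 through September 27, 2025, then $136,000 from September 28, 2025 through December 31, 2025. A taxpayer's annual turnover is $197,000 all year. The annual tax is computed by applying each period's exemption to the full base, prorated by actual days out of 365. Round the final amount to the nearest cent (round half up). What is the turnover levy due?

January 1 – January 10, 2025: 10 days, exemption $139,000 → ($197,000 − $139,000) × 3.5% × 10/365 = $55.6164
January 11 – September 27, 2025: 260 days, exemption $137,000 → ($197,000 − $137,000) × 3.5% × 260/365 = $1,495.8904
September 28 – December 31, 2025: 95 days, exemption $136,000 → ($197,000 − $136,000) × 3.5% × 95/365 = $555.6849
Total = $2,107.1918

$2,107.19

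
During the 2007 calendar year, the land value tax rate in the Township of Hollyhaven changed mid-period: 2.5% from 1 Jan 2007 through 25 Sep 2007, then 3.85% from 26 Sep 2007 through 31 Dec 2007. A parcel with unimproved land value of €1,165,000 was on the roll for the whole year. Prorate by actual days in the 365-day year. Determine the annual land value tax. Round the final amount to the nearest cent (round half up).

1 Jan – 25 Sep 2007: 268 days at 2.5% → €1,165,000 × 2.5% × 268/365 = €21,384.9315
26 Sep – 31 Dec 2007: 97 days at 3.85% → €1,165,000 × 3.85% × 97/365 = €11,919.7055
Total = €33,304.6370

€33,304.64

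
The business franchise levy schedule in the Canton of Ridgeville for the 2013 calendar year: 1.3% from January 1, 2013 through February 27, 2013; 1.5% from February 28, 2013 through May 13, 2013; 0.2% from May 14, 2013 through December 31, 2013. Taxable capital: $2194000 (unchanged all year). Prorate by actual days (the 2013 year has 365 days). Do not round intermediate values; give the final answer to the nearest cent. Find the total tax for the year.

$14083.68

January 1 – February 27, 2013: 58 days at 1.3% → $2194000 × 1.3% × 58/365 = $4532.2630
February 28 – May 13, 2013: 75 days at 1.5% → $2194000 × 1.5% × 75/365 = $6762.3288
May 14 – December 31, 2013: 232 days at 0.2% → $2194000 × 0.2% × 232/365 = $2789.0849
Total = $14083.6767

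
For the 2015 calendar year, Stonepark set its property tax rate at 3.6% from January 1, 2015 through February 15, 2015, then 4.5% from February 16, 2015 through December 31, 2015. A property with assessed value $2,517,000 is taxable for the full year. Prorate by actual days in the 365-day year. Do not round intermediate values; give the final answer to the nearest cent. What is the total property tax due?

$110,410.10

January 1 – February 15, 2015: 46 days at 3.6% → $2,517,000 × 3.6% × 46/365 = $11,419.5945
February 16 – December 31, 2015: 319 days at 4.5% → $2,517,000 × 4.5% × 319/365 = $98,990.5068
Total = $110,410.1014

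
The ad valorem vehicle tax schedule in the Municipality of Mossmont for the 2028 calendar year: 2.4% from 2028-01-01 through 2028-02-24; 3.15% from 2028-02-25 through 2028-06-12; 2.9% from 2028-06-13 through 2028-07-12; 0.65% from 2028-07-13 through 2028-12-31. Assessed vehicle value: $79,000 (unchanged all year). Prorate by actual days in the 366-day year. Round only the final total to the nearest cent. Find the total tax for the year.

2028-01-01 to 2028-02-24: 55 days at 2.4% → $79,000 × 2.4% × 55/366 = $284.9180
2028-02-25 to 2028-06-12: 109 days at 3.15% → $79,000 × 3.15% × 109/366 = $741.1107
2028-06-13 to 2028-07-12: 30 days at 2.9% → $79,000 × 2.9% × 30/366 = $187.7869
2028-07-13 to 2028-12-31: 172 days at 0.65% → $79,000 × 0.65% × 172/366 = $241.3169
Total = $1,455.1325

$1,455.13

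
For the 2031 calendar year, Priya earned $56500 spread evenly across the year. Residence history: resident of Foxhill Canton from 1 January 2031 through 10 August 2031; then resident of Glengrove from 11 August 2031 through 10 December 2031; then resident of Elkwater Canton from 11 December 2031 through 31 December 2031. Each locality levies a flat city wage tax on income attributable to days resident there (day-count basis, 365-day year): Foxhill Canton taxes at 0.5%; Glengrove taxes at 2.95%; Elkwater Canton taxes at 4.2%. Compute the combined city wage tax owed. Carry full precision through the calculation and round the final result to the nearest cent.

$865.46

Foxhill Canton, 1 January – 10 August 2031: 222 days → $56500 × 0.5% × 222/365 = $171.8219
Glengrove, 11 August – 10 December 2031: 122 days → $56500 × 2.95% × 122/365 = $557.1055
Elkwater Canton, 11 December – 31 December 2031: 21 days → $56500 × 4.2% × 21/365 = $136.5288
Total = $865.4562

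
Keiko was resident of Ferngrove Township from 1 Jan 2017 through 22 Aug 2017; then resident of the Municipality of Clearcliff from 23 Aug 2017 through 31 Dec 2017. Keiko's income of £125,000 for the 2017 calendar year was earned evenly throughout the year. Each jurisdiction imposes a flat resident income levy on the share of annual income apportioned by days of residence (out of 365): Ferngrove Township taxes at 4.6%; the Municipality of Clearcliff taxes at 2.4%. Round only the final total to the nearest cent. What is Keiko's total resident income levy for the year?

£4,763.01

Ferngrove Township, 1 Jan – 22 Aug 2017: 234 days → £125,000 × 4.6% × 234/365 = £3,686.3014
The Municipality of Clearcliff, 23 Aug – 31 Dec 2017: 131 days → £125,000 × 2.4% × 131/365 = £1,076.7123
Total = £4,763.0137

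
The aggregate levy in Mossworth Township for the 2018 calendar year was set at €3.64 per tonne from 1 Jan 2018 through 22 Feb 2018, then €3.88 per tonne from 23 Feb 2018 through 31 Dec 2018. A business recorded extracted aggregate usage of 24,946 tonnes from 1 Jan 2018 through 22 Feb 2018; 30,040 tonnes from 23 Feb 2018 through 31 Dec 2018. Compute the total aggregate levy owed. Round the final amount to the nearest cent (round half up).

€207,358.64

1 Jan – 22 Feb 2018: 24,946 tonnes at €3.64/tonne → €90,803.44
23 Feb – 31 Dec 2018: 30,040 tonnes at €3.88/tonne → €116,555.20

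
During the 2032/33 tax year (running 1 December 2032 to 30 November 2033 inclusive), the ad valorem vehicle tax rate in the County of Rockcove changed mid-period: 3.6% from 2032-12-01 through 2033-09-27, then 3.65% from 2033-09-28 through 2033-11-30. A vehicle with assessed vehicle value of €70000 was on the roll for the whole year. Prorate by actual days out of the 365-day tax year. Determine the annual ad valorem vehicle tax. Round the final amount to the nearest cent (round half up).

€2526.14

2032-12-01 to 2033-09-27: 301 days at 3.6% → €70000 × 3.6% × 301/365 = €2078.1370
2033-09-28 to 2033-11-30: 64 days at 3.65% → €70000 × 3.65% × 64/365 = €448.0000
Total = €2526.1370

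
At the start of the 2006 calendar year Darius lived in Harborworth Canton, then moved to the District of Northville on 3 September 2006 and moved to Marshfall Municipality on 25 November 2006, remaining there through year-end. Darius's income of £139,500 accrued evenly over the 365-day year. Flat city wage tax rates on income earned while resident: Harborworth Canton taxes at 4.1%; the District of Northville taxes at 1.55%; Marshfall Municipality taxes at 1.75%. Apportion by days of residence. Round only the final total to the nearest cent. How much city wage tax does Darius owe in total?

Harborworth Canton, 1 January – 2 September 2006: 245 days → £139,500 × 4.1% × 245/365 = £3,839.1164
The District of Northville, 3 September – 24 November 2006: 83 days → £139,500 × 1.55% × 83/365 = £491.6897
Marshfall Municipality, 25 November – 31 December 2006: 37 days → £139,500 × 1.75% × 37/365 = £247.4692
Total = £4,578.2753

£4,578.28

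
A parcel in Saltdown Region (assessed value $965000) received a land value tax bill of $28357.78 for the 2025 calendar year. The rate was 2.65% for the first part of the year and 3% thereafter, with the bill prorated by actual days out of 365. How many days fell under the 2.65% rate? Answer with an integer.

Let d = days at the first rate; then 365 − d days at the second rate.
$965000 × [2.65%·d + 3%·(365−d)] / 365 = $28357.78
Solving gives d = 64, so the new rate took effect on 6 March 2025.

64 days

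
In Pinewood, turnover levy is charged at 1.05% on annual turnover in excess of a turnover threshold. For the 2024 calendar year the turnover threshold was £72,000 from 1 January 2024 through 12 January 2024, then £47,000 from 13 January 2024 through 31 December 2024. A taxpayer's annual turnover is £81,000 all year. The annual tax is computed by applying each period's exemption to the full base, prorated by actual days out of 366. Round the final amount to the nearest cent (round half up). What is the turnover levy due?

£348.39

1 January – 12 January 2024: 12 days, exemption £72,000 → (£81,000 − £72,000) × 1.05% × 12/366 = £3.0984
13 January – 31 December 2024: 354 days, exemption £47,000 → (£81,000 − £47,000) × 1.05% × 354/366 = £345.2951
Total = £348.3934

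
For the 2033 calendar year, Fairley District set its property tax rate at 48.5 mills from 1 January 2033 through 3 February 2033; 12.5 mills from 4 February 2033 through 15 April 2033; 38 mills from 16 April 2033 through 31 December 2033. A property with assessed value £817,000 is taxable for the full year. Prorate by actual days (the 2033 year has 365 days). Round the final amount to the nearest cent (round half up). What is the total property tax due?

£27,792.55

1 January – 3 February 2033: 34 days at 48.5 mills → £817,000 × 4.85% × 34/365 = £3,691.0493
4 February – 15 April 2033: 71 days at 12.5 mills → £817,000 × 1.25% × 71/365 = £1,986.5411
16 April – 31 December 2033: 260 days at 38 mills → £817,000 × 3.8% × 260/365 = £22,114.9589
Total = £27,792.5493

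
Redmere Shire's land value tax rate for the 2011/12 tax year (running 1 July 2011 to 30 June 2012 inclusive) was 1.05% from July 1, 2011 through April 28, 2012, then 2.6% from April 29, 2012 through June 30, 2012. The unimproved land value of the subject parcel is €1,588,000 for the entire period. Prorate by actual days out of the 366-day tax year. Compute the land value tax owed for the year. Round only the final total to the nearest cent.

July 1, 2011 – April 28, 2012: 303 days at 1.05% → €1,588,000 × 1.05% × 303/366 = €13,803.8852
April 29 – June 30, 2012: 63 days at 2.6% → €1,588,000 × 2.6% × 63/366 = €7,106.9508
Total = €20,910.8361

€20,910.84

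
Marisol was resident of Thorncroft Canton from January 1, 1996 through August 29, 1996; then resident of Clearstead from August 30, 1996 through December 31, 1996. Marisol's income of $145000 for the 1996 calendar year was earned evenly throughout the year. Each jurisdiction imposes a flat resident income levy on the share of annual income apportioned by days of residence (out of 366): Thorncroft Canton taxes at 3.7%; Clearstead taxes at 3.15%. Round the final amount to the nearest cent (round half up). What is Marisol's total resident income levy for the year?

$5094.81

Thorncroft Canton, January 1 – August 29, 1996: 242 days → $145000 × 3.7% × 242/366 = $3547.3497
Clearstead, August 30 – December 31, 1996: 124 days → $145000 × 3.15% × 124/366 = $1547.4590
Total = $5094.8087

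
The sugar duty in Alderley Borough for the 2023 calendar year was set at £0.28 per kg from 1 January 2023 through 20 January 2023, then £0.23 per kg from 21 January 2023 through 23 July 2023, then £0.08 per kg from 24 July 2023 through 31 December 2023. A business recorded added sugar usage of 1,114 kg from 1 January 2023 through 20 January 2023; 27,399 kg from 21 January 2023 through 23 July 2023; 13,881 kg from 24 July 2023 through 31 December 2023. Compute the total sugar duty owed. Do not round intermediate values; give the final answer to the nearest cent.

1 January – 20 January 2023: 1,114 kg at £0.28/kg → £311.92
21 January – 23 July 2023: 27,399 kg at £0.23/kg → £6301.77
24 July – 31 December 2023: 13,881 kg at £0.08/kg → £1110.48

£7724.17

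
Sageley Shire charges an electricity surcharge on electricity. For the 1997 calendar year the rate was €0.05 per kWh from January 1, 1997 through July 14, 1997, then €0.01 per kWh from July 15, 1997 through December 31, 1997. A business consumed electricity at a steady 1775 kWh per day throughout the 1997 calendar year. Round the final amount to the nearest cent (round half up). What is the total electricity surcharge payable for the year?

January 1 – July 14, 1997: 195 days × 1775 kWh/day = 346,125 kWh at €0.05/kWh → €17306.25
July 15 – December 31, 1997: 170 days × 1775 kWh/day = 301,750 kWh at €0.01/kWh → €3017.50

€20323.75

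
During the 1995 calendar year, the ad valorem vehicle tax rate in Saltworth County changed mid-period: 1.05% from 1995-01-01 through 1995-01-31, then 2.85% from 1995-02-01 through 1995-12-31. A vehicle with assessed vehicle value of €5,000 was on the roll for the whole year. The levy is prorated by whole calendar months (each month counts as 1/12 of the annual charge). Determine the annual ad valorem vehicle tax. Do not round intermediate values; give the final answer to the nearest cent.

€135.00

1995-01-01 to 1995-01-31: 1 month at 1.05% → €5,000 × 1.05% × 1/12 = €4.3750
1995-02-01 to 1995-12-31: 11 months at 2.85% → €5,000 × 2.85% × 11/12 = €130.6250
Total = €135.0000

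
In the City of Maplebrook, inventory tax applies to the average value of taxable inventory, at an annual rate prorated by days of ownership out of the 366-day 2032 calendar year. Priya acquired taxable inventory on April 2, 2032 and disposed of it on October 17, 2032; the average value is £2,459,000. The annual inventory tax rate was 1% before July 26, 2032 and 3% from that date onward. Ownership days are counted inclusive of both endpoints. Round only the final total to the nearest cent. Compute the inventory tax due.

£24,657.19

April 2 – July 25, 2032: 115 days at 1% → £2,459,000 × 1% × 115/366 = £7,726.3661
July 26 – October 17, 2032: 84 days at 3% → £2,459,000 × 3% × 84/366 = £16,930.8197
Total = £24,657.1858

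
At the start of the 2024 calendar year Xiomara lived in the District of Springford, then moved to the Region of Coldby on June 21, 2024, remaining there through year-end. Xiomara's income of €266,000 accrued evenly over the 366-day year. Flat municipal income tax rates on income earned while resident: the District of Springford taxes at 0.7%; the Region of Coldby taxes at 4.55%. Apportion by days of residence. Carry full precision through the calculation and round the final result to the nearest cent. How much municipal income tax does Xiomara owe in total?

€7,290.29

The District of Springford, January 1 – June 20, 2024: 172 days → €266,000 × 0.7% × 172/366 = €875.0383
The Region of Coldby, June 21 – December 31, 2024: 194 days → €266,000 × 4.55% × 194/366 = €6,415.2514
Total = €7,290.2896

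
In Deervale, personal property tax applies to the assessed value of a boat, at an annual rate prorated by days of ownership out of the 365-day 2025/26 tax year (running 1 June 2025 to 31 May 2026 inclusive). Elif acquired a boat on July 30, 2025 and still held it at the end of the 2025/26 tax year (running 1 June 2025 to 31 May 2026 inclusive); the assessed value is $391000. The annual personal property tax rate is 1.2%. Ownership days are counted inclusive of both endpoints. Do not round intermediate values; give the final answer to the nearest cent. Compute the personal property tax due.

Days held (July 30, 2025 – May 31, 2026): 306 out of 365
Tax = $391000 × 1.2% × 306/365 = $3933.5671

$3933.57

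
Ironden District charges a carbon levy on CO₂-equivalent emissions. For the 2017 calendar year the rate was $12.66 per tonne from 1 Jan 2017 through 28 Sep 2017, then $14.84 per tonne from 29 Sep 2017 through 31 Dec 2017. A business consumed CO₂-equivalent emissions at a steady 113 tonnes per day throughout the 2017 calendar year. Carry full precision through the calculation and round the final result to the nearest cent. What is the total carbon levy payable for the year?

$545,317.66

1 Jan – 28 Sep 2017: 271 days × 113 tonnes/day = 30,623 tonnes at $12.66/tonne → $387,687.18
29 Sep – 31 Dec 2017: 94 days × 113 tonnes/day = 10,622 tonnes at $14.84/tonne → $157,630.48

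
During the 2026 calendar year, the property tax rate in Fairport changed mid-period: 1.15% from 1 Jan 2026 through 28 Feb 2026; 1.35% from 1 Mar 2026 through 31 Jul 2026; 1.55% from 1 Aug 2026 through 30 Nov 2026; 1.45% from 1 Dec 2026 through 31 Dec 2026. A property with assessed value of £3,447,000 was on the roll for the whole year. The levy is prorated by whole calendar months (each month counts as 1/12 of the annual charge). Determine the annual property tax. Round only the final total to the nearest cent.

1 Jan – 28 Feb 2026: 2 months at 1.15% → £3,447,000 × 1.15% × 2/12 = £6,606.7500
1 Mar – 31 Jul 2026: 5 months at 1.35% → £3,447,000 × 1.35% × 5/12 = £19,389.3750
1 Aug – 30 Nov 2026: 4 months at 1.55% → £3,447,000 × 1.55% × 4/12 = £17,809.5000
1 Dec – 31 Dec 2026: 1 month at 1.45% → £3,447,000 × 1.45% × 1/12 = £4,165.1250
Total = £47,970.7500

£47,970.75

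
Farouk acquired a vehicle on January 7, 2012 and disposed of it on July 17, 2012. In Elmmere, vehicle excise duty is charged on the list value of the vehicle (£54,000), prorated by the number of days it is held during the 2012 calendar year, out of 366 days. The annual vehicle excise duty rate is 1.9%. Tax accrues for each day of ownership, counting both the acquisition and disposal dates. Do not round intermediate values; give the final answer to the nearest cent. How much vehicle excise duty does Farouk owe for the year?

£541.03

Days held (January 7 – July 17, 2012): 193 out of 366
Tax = £54,000 × 1.9% × 193/366 = £541.0328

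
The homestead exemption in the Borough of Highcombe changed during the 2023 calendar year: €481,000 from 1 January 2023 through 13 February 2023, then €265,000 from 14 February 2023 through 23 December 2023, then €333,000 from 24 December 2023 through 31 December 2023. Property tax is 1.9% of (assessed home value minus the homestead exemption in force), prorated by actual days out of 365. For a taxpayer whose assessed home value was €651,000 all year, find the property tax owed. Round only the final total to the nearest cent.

1 January – 13 February 2023: 44 days, exemption €481,000 → (€651,000 − €481,000) × 1.9% × 44/365 = €389.3699
14 February – 23 December 2023: 313 days, exemption €265,000 → (€651,000 − €265,000) × 1.9% × 313/365 = €6,289.1562
24 December – 31 December 2023: 8 days, exemption €333,000 → (€651,000 − €333,000) × 1.9% × 8/365 = €132.4274
Total = €6,810.9534

€6,810.95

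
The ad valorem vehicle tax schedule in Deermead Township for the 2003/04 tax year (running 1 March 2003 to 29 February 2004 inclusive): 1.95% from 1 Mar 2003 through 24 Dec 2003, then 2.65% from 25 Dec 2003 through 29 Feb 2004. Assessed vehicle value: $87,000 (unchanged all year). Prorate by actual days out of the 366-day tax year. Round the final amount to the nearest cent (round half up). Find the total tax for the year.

$1,807.98

1 Mar – 24 Dec 2003: 299 days at 1.95% → $87,000 × 1.95% × 299/366 = $1,385.9385
25 Dec 2003 – 29 Feb 2004: 67 days at 2.65% → $87,000 × 2.65% × 67/366 = $422.0451
Total = $1,807.9836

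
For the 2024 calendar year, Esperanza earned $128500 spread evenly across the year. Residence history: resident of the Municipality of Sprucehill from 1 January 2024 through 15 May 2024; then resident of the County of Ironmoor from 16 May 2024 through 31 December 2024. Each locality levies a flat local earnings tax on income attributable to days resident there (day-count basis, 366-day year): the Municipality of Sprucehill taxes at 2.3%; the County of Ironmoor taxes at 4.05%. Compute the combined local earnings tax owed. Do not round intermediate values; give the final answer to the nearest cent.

The Municipality of Sprucehill, 1 January – 15 May 2024: 136 days → $128500 × 2.3% × 136/366 = $1098.2186
The County of Ironmoor, 16 May – 31 December 2024: 230 days → $128500 × 4.05% × 230/366 = $3270.4303
Total = $4368.6489

$4368.65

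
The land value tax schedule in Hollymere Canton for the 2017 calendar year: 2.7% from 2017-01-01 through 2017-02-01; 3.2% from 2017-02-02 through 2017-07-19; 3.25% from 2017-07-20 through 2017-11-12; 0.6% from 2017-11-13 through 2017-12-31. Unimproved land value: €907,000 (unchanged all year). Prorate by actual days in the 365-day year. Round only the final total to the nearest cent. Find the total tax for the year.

€25,604.73

2017-01-01 to 2017-02-01: 32 days at 2.7% → €907,000 × 2.7% × 32/365 = €2,146.9808
2017-02-02 to 2017-07-19: 168 days at 3.2% → €907,000 × 3.2% × 168/365 = €13,358.9918
2017-07-20 to 2017-11-12: 116 days at 3.25% → €907,000 × 3.25% × 116/365 = €9,368.1918
2017-11-13 to 2017-12-31: 49 days at 0.6% → €907,000 × 0.6% × 49/365 = €730.5699
Total = €25,604.7342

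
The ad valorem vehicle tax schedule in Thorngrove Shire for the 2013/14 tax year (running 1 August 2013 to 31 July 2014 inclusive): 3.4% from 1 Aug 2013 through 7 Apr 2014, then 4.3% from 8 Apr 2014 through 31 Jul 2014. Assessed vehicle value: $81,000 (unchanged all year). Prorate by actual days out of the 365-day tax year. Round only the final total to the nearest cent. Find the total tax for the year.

1 Aug 2013 – 7 Apr 2014: 250 days at 3.4% → $81,000 × 3.4% × 250/365 = $1,886.3014
8 Apr – 31 Jul 2014: 115 days at 4.3% → $81,000 × 4.3% × 115/365 = $1,097.3836
Total = $2,983.6849

$2,983.68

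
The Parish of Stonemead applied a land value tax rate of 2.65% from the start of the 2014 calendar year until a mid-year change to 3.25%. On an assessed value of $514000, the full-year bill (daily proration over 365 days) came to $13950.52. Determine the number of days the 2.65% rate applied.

Let d = days at the first rate; then 365 − d days at the second rate.
$514000 × [2.65%·d + 3.25%·(365−d)] / 365 = $13950.52
Solving gives d = 326, so the new rate took effect on 23 November 2014.

326 days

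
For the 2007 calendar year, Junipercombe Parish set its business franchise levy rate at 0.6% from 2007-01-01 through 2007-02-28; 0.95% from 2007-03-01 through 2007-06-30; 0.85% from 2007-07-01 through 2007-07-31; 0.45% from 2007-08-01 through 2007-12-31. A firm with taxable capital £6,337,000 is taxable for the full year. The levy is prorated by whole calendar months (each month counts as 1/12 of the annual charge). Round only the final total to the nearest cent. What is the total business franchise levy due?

2007-01-01 to 2007-02-28: 2 months at 0.6% → £6,337,000 × 0.6% × 2/12 = £6,337.0000
2007-03-01 to 2007-06-30: 4 months at 0.95% → £6,337,000 × 0.95% × 4/12 = £20,067.1667
2007-07-01 to 2007-07-31: 1 month at 0.85% → £6,337,000 × 0.85% × 1/12 = £4,488.7083
2007-08-01 to 2007-12-31: 5 months at 0.45% → £6,337,000 × 0.45% × 5/12 = £11,881.8750
Total = £42,774.7500

£42,774.75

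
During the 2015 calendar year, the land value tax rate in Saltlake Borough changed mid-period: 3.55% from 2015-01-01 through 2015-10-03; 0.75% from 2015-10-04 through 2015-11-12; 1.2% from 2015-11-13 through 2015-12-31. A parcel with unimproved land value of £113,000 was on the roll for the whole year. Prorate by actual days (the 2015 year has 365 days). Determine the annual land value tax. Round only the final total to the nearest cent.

2015-01-01 to 2015-10-03: 276 days at 3.55% → £113,000 × 3.55% × 276/365 = £3,033.3534
2015-10-04 to 2015-11-12: 40 days at 0.75% → £113,000 × 0.75% × 40/365 = £92.8767
2015-11-13 to 2015-12-31: 49 days at 1.2% → £113,000 × 1.2% × 49/365 = £182.0384
Total = £3,308.2685

£3,308.27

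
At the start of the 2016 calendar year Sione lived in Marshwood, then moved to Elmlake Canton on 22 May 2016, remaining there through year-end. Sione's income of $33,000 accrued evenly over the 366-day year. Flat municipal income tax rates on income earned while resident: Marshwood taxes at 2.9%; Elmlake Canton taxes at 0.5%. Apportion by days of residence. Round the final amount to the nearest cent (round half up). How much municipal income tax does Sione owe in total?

Marshwood, 1 Jan – 21 May 2016: 142 days → $33,000 × 2.9% × 142/366 = $371.2951
Elmlake Canton, 22 May – 31 Dec 2016: 224 days → $33,000 × 0.5% × 224/366 = $100.9836
Total = $472.2787

$472.28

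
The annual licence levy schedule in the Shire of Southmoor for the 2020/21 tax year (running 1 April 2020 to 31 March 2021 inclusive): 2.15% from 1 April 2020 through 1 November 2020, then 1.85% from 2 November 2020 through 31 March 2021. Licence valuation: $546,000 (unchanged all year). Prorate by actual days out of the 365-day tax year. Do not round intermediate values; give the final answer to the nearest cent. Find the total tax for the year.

$11,065.85

1 April – 1 November 2020: 215 days at 2.15% → $546,000 × 2.15% × 215/365 = $6,914.7534
2 November 2020 – 31 March 2021: 150 days at 1.85% → $546,000 × 1.85% × 150/365 = $4,151.0959
Total = $11,065.8493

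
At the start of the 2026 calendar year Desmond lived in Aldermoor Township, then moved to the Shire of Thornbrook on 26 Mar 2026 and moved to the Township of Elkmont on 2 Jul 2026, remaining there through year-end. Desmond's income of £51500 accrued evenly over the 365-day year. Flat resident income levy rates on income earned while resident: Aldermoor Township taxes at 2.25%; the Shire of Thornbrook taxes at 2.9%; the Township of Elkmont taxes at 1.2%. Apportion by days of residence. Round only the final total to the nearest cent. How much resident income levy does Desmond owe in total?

Aldermoor Township, 1 Jan – 25 Mar 2026: 84 days → £51500 × 2.25% × 84/365 = £266.6712
The Shire of Thornbrook, 26 Mar – 1 Jul 2026: 98 days → £51500 × 2.9% × 98/365 = £400.9945
The Township of Elkmont, 2 Jul – 31 Dec 2026: 183 days → £51500 × 1.2% × 183/365 = £309.8466
Total = £977.5123

£977.51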